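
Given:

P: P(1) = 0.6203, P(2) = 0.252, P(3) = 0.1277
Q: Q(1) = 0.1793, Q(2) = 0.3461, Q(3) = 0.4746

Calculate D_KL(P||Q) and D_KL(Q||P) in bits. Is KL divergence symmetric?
D_KL(P||Q) = 0.7535 bits, D_KL(Q||P) = 0.7363 bits. No, KL divergence is not symmetric.

D_KL(P||Q) = Σ P(x) log₂(P(x)/Q(x))

Computing term by term:
  P(1)·log₂(P(1)/Q(1)) = 0.6203·log₂(0.6203/0.1793) = 1.11070
  P(2)·log₂(P(2)/Q(2)) = 0.252·log₂(0.252/0.3461) = -0.11536
  P(3)·log₂(P(3)/Q(3)) = 0.1277·log₂(0.1277/0.4746) = -0.24186

D_KL(P||Q) = 1.11070 - 0.11536 - 0.24186 = 0.75348 ≈ 0.7535 bits

D_KL(Q||P) = Σ Q(x) log₂(Q(x)/P(x))

Computing term by term:
  Q(1)·log₂(Q(1)/P(1)) = 0.1793·log₂(0.1793/0.6203) = -0.32105
  Q(2)·log₂(Q(2)/P(2)) = 0.3461·log₂(0.3461/0.252) = 0.15843
  Q(3)·log₂(Q(3)/P(3)) = 0.4746·log₂(0.4746/0.1277) = 0.89887

D_KL(Q||P) = -0.32105 + 0.15843 + 0.89887 = 0.73625 ≈ 0.7363 bits

These are NOT equal (difference: 0.0172 bits). KL divergence is asymmetric: D_KL(P||Q) ≠ D_KL(Q||P) in general.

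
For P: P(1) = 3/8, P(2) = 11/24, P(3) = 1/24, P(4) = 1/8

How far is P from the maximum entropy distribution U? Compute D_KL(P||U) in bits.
0.3875 bits

U(i) = 1/4 for all i

D_KL(P||U) = Σ P(x) log₂(P(x) / (1/4))
           = Σ P(x) log₂(P(x)) + log₂(4)
           = log₂(4) - H(P)

H(P) = -Σ P(x) log₂(P(x)):
  -P(1)·log₂(P(1)) = -(3/8)·log₂(3/8) = 0.53064
  -P(2)·log₂(P(2)) = -(11/24)·log₂(11/24) = 0.51587
  -P(3)·log₂(P(3)) = -(1/24)·log₂(1/24) = 0.19104
  -P(4)·log₂(P(4)) = -(1/8)·log₂(1/8) = 0.37500
H(P) = 0.53064 + 0.51587 + 0.19104 + 0.37500 = 1.61255 bits

log₂(4) = 2.00000 bits

D_KL(P||U) = 2.00000 - 1.61255 = 0.38745 ≈ 0.3875 bits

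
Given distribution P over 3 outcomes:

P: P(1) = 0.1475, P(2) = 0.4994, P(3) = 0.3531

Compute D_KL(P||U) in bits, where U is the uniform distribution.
0.1471 bits

U(i) = 1/3 for all i

D_KL(P||U) = Σ P(x) log₂(P(x) / (1/3))
           = Σ P(x) log₂(P(x)) + log₂(3)
           = log₂(3) - H(P)

H(P) = -Σ P(x) log₂(P(x)):
  -P(1)·log₂(P(1)) = -(0.1475)·log₂(0.1475) = 0.40728
  -P(2)·log₂(P(2)) = -(0.4994)·log₂(0.4994) = 0.50027
  -P(3)·log₂(P(3)) = -(0.3531)·log₂(0.3531) = 0.53030
H(P) = 0.40728 + 0.50027 + 0.53030 = 1.43785 bits

log₂(3) = 1.58496 bits

D_KL(P||U) = 1.58496 - 1.43785 = 0.14711 ≈ 0.1471 bits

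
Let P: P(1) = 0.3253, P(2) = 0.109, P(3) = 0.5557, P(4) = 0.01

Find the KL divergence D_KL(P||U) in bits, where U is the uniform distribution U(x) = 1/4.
0.5870 bits

U(i) = 1/4 for all i

D_KL(P||U) = Σ P(x) log₂(P(x) / (1/4))
           = Σ P(x) log₂(P(x)) + log₂(4)
           = log₂(4) - H(P)

H(P) = -Σ P(x) log₂(P(x)):
  -P(1)·log₂(P(1)) = -(0.3253)·log₂(0.3253) = 0.52704
  -P(2)·log₂(P(2)) = -(0.109)·log₂(0.109) = 0.34854
  -P(3)·log₂(P(3)) = -(0.5557)·log₂(0.5557) = 0.47102
  -P(4)·log₂(P(4)) = -(0.01)·log₂(0.01) = 0.06644
H(P) = 0.52704 + 0.34854 + 0.47102 + 0.06644 = 1.41304 bits

log₂(4) = 2.00000 bits

D_KL(P||U) = 2.00000 - 1.41304 = 0.58696 ≈ 0.5870 bits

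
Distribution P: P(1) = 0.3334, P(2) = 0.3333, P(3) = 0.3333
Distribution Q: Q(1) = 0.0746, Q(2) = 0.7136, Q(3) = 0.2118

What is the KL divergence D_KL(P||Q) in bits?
0.5721 bits

D_KL(P||Q) = Σ P(x) log₂(P(x)/Q(x))

Computing term by term:
  P(1)·log₂(P(1)/Q(1)) = 0.3334·log₂(0.3334/0.0746) = 0.72015
  P(2)·log₂(P(2)/Q(2)) = 0.3333·log₂(0.3333/0.7136) = -0.36606
  P(3)·log₂(P(3)/Q(3)) = 0.3333·log₂(0.3333/0.2118) = 0.21802

D_KL(P||Q) = 0.72015 - 0.36606 + 0.21802 = 0.57211 ≈ 0.5721 bits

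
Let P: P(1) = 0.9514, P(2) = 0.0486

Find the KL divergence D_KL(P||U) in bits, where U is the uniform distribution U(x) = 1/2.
0.7196 bits

U(i) = 1/2 for all i

D_KL(P||U) = Σ P(x) log₂(P(x) / (1/2))
           = Σ P(x) log₂(P(x)) + log₂(2)
           = log₂(2) - H(P)

H(P) = -Σ P(x) log₂(P(x)):
  -P(1)·log₂(P(1)) = -(0.9514)·log₂(0.9514) = 0.06838
  -P(2)·log₂(P(2)) = -(0.0486)·log₂(0.0486) = 0.21204
H(P) = 0.06838 + 0.21204 = 0.28042 bits

log₂(2) = 1.00000 bits

D_KL(P||U) = 1.00000 - 0.28042 = 0.71958 ≈ 0.7196 bits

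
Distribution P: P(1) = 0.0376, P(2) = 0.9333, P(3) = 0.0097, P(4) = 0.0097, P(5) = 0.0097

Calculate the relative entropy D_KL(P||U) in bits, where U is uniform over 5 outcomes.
1.8564 bits

U(i) = 1/5 for all i

D_KL(P||U) = Σ P(x) log₂(P(x) / (1/5))
           = Σ P(x) log₂(P(x)) + log₂(5)
           = log₂(5) - H(P)

H(P) = -Σ P(x) log₂(P(x)):
  -P(1)·log₂(P(1)) = -(0.0376)·log₂(0.0376) = 0.17797
  -P(2)·log₂(P(2)) = -(0.9333)·log₂(0.9333) = 0.09294
  -P(3)·log₂(P(3)) = -(0.0097)·log₂(0.0097) = 0.06487
  -P(4)·log₂(P(4)) = -(0.0097)·log₂(0.0097) = 0.06487
  -P(5)·log₂(P(5)) = -(0.0097)·log₂(0.0097) = 0.06487
H(P) = 0.17797 + 0.09294 + 0.06487 + 0.06487 + 0.06487 = 0.46552 bits

log₂(5) = 2.32193 bits

D_KL(P||U) = 2.32193 - 0.46552 = 1.85641 ≈ 1.8564 bits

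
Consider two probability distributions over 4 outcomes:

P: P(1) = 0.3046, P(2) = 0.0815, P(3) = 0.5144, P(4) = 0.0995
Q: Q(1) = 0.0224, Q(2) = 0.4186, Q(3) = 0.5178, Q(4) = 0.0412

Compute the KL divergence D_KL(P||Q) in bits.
1.0762 bits

D_KL(P||Q) = Σ P(x) log₂(P(x)/Q(x))

Computing term by term:
  P(1)·log₂(P(1)/Q(1)) = 0.3046·log₂(0.3046/0.0224) = 1.14692
  P(2)·log₂(P(2)/Q(2)) = 0.0815·log₂(0.0815/0.4186) = -0.19240
  P(3)·log₂(P(3)/Q(3)) = 0.5144·log₂(0.5144/0.5178) = -0.00489
  P(4)·log₂(P(4)/Q(4)) = 0.0995·log₂(0.0995/0.0412) = 0.12657

D_KL(P||Q) = 1.14692 - 0.19240 - 0.00489 + 0.12657 = 1.07620 ≈ 1.0762 bits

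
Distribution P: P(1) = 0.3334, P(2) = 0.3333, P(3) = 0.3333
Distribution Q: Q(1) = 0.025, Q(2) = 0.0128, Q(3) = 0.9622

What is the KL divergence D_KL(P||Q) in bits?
2.3036 bits

D_KL(P||Q) = Σ P(x) log₂(P(x)/Q(x))

Computing term by term:
  P(1)·log₂(P(1)/Q(1)) = 0.3334·log₂(0.3334/0.025) = 1.24600
  P(2)·log₂(P(2)/Q(2)) = 0.3333·log₂(0.3333/0.0128) = 1.56738
  P(3)·log₂(P(3)/Q(3)) = 0.3333·log₂(0.3333/0.9622) = -0.50979

D_KL(P||Q) = 1.24600 + 1.56738 - 0.50979 = 2.30359 ≈ 2.3036 bits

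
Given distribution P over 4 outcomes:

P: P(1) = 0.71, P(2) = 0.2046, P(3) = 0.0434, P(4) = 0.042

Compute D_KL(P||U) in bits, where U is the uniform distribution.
0.7923 bits

U(i) = 1/4 for all i

D_KL(P||U) = Σ P(x) log₂(P(x) / (1/4))
           = Σ P(x) log₂(P(x)) + log₂(4)
           = log₂(4) - H(P)

H(P) = -Σ P(x) log₂(P(x)):
  -P(1)·log₂(P(1)) = -(0.71)·log₂(0.71) = 0.35082
  -P(2)·log₂(P(2)) = -(0.2046)·log₂(0.2046) = 0.46835
  -P(3)·log₂(P(3)) = -(0.0434)·log₂(0.0434) = 0.19644
  -P(4)·log₂(P(4)) = -(0.042)·log₂(0.042) = 0.19209
H(P) = 0.35082 + 0.46835 + 0.19644 + 0.19209 = 1.20770 bits

log₂(4) = 2.00000 bits

D_KL(P||U) = 2.00000 - 1.20770 = 0.79230 ≈ 0.7923 bits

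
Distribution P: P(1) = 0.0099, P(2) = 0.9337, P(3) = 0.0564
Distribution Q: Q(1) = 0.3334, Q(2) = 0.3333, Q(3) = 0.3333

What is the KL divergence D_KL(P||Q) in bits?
1.1928 bits

D_KL(P||Q) = Σ P(x) log₂(P(x)/Q(x))

Computing term by term:
  P(1)·log₂(P(1)/Q(1)) = 0.0099·log₂(0.0099/0.3334) = -0.05023
  P(2)·log₂(P(2)/Q(2)) = 0.9337·log₂(0.9337/0.3333) = 1.38761
  P(3)·log₂(P(3)/Q(3)) = 0.0564·log₂(0.0564/0.3333) = -0.14456

D_KL(P||Q) = -0.05023 + 1.38761 - 0.14456 = 1.19282 ≈ 1.1928 bits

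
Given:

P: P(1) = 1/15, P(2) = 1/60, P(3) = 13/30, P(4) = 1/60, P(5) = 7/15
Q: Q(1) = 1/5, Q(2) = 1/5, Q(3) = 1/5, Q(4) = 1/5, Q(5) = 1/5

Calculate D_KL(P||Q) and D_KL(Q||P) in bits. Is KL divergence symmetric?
D_KL(P||Q) = 0.8287 bits, D_KL(Q||P) = 1.2834 bits. No, KL divergence is not symmetric.

D_KL(P||Q) = Σ P(x) log₂(P(x)/Q(x))

Computing term by term:
  P(1)·log₂(P(1)/Q(1)) = (1/15)·log₂((1/15)/(1/5)) = -0.10566
  P(2)·log₂(P(2)/Q(2)) = (1/60)·log₂((1/60)/(1/5)) = -0.05975
  P(3)·log₂(P(3)/Q(3)) = (13/30)·log₂((13/30)/(1/5)) = 0.48337
  P(4)·log₂(P(4)/Q(4)) = (1/60)·log₂((1/60)/(1/5)) = -0.05975
  P(5)·log₂(P(5)/Q(5)) = (7/15)·log₂((7/15)/(1/5)) = 0.57045

D_KL(P||Q) = -0.10566 - 0.05975 + 0.48337 - 0.05975 + 0.57045 = 0.82866 ≈ 0.8287 bits

D_KL(Q||P) = Σ Q(x) log₂(Q(x)/P(x))

Computing term by term:
  Q(1)·log₂(Q(1)/P(1)) = (1/5)·log₂((1/5)/(1/15)) = 0.31699
  Q(2)·log₂(Q(2)/P(2)) = (1/5)·log₂((1/5)/(1/60)) = 0.71699
  Q(3)·log₂(Q(3)/P(3)) = (1/5)·log₂((1/5)/(13/30)) = -0.22310
  Q(4)·log₂(Q(4)/P(4)) = (1/5)·log₂((1/5)/(1/60)) = 0.71699
  Q(5)·log₂(Q(5)/P(5)) = (1/5)·log₂((1/5)/(7/15)) = -0.24448

D_KL(Q||P) = 0.31699 + 0.71699 - 0.22310 + 0.71699 - 0.24448 = 1.28339 ≈ 1.2834 bits

These are NOT equal (difference: 0.4547 bits). KL divergence is asymmetric: D_KL(P||Q) ≠ D_KL(Q||P) in general.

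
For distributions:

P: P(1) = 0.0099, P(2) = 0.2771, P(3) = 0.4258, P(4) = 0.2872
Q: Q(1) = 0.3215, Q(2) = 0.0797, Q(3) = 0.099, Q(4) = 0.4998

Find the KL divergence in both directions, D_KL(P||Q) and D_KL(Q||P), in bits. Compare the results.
D_KL(P||Q) = 1.1151 bits, D_KL(Q||P) = 1.6622 bits. D_KL(Q||P) is larger than D_KL(P||Q) by 0.5471 bits; the two directions differ.

D_KL(P||Q) = Σ P(x) log₂(P(x)/Q(x))

Computing term by term:
  P(1)·log₂(P(1)/Q(1)) = 0.0099·log₂(0.0099/0.3215) = -0.04971
  P(2)·log₂(P(2)/Q(2)) = 0.2771·log₂(0.2771/0.0797) = 0.49816
  P(3)·log₂(P(3)/Q(3)) = 0.4258·log₂(0.4258/0.099) = 0.89617
  P(4)·log₂(P(4)/Q(4)) = 0.2872·log₂(0.2872/0.4998) = -0.22956

D_KL(P||Q) = -0.04971 + 0.49816 + 0.89617 - 0.22956 = 1.11506 ≈ 1.1151 bits

D_KL(Q||P) = Σ Q(x) log₂(Q(x)/P(x))

Computing term by term:
  Q(1)·log₂(Q(1)/P(1)) = 0.3215·log₂(0.3215/0.0099) = 1.61433
  Q(2)·log₂(Q(2)/P(2)) = 0.0797·log₂(0.0797/0.2771) = -0.14328
  Q(3)·log₂(Q(3)/P(3)) = 0.099·log₂(0.099/0.4258) = -0.20836
  Q(4)·log₂(Q(4)/P(4)) = 0.4998·log₂(0.4998/0.2872) = 0.39949

D_KL(Q||P) = 1.61433 - 0.14328 - 0.20836 + 0.39949 = 1.66218 ≈ 1.6622 bits

These are NOT equal (difference: 0.5471 bits). KL divergence is asymmetric: D_KL(P||Q) ≠ D_KL(Q||P) in general.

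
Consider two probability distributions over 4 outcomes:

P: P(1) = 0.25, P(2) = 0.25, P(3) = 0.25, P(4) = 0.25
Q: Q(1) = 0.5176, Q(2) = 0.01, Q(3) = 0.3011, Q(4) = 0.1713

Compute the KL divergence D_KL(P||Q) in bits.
0.9678 bits

D_KL(P||Q) = Σ P(x) log₂(P(x)/Q(x))

Computing term by term:
  P(1)·log₂(P(1)/Q(1)) = 0.25·log₂(0.25/0.5176) = -0.26248
  P(2)·log₂(P(2)/Q(2)) = 0.25·log₂(0.25/0.01) = 1.16096
  P(3)·log₂(P(3)/Q(3)) = 0.25·log₂(0.25/0.3011) = -0.06708
  P(4)·log₂(P(4)/Q(4)) = 0.25·log₂(0.25/0.1713) = 0.13635

D_KL(P||Q) = -0.26248 + 1.16096 - 0.06708 + 0.13635 = 0.96775 ≈ 0.9678 bits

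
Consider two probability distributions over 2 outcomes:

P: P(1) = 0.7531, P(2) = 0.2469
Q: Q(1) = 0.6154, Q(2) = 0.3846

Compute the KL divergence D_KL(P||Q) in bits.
0.0615 bits

D_KL(P||Q) = Σ P(x) log₂(P(x)/Q(x))

Computing term by term:
  P(1)·log₂(P(1)/Q(1)) = 0.7531·log₂(0.7531/0.6154) = 0.21939
  P(2)·log₂(P(2)/Q(2)) = 0.2469·log₂(0.2469/0.3846) = -0.15788

D_KL(P||Q) = 0.21939 - 0.15788 = 0.06151 ≈ 0.0615 bits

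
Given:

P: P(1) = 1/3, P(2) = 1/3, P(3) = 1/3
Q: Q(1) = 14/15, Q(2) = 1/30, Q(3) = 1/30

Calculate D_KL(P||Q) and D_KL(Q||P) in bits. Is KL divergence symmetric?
D_KL(P||Q) = 1.7195 bits, D_KL(Q||P) = 1.1649 bits. No, KL divergence is not symmetric.

D_KL(P||Q) = Σ P(x) log₂(P(x)/Q(x))

Computing term by term:
  P(1)·log₂(P(1)/Q(1)) = (1/3)·log₂((1/3)/(14/15)) = -0.49514
  P(2)·log₂(P(2)/Q(2)) = (1/3)·log₂((1/3)/(1/30)) = 1.10731
  P(3)·log₂(P(3)/Q(3)) = (1/3)·log₂((1/3)/(1/30)) = 1.10731

D_KL(P||Q) = -0.49514 + 1.10731 + 1.10731 = 1.71948 ≈ 1.7195 bits

D_KL(Q||P) = Σ Q(x) log₂(Q(x)/P(x))

Computing term by term:
  Q(1)·log₂(Q(1)/P(1)) = (14/15)·log₂((14/15)/(1/3)) = 1.38640
  Q(2)·log₂(Q(2)/P(2)) = (1/30)·log₂((1/30)/(1/3)) = -0.11073
  Q(3)·log₂(Q(3)/P(3)) = (1/30)·log₂((1/30)/(1/3)) = -0.11073

D_KL(Q||P) = 1.38640 - 0.11073 - 0.11073 = 1.16494 ≈ 1.1649 bits

These are NOT equal (difference: 0.5546 bits). KL divergence is asymmetric: D_KL(P||Q) ≠ D_KL(Q||P) in general.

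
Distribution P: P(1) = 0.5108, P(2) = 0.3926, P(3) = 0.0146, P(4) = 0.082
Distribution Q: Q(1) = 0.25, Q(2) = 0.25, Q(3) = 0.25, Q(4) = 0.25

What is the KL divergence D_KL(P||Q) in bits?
0.5905 bits

D_KL(P||Q) = Σ P(x) log₂(P(x)/Q(x))

Computing term by term:
  P(1)·log₂(P(1)/Q(1)) = 0.5108·log₂(0.5108/0.25) = 0.52655
  P(2)·log₂(P(2)/Q(2)) = 0.3926·log₂(0.3926/0.25) = 0.25563
  P(3)·log₂(P(3)/Q(3)) = 0.0146·log₂(0.0146/0.25) = -0.05983
  P(4)·log₂(P(4)/Q(4)) = 0.082·log₂(0.082/0.25) = -0.13188

D_KL(P||Q) = 0.52655 + 0.25563 - 0.05983 - 0.13188 = 0.59047 ≈ 0.5905 bits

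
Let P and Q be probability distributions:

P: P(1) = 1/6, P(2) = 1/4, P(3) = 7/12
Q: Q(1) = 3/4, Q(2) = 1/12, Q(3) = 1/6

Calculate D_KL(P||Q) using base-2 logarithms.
1.0889 bits

D_KL(P||Q) = Σ P(x) log₂(P(x)/Q(x))

Computing term by term:
  P(1)·log₂(P(1)/Q(1)) = (1/6)·log₂((1/6)/(3/4)) = -0.36165
  P(2)·log₂(P(2)/Q(2)) = (1/4)·log₂((1/4)/(1/12)) = 0.39624
  P(3)·log₂(P(3)/Q(3)) = (7/12)·log₂((7/12)/(1/6)) = 1.05429

D_KL(P||Q) = -0.36165 + 0.39624 + 1.05429 = 1.08888 ≈ 1.0889 bits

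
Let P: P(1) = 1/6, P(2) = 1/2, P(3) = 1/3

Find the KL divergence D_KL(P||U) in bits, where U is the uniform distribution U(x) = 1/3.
0.1258 bits

U(i) = 1/3 for all i

D_KL(P||U) = Σ P(x) log₂(P(x) / (1/3))
           = Σ P(x) log₂(P(x)) + log₂(3)
           = log₂(3) - H(P)

H(P) = -Σ P(x) log₂(P(x)):
  -P(1)·log₂(P(1)) = -(1/6)·log₂(1/6) = 0.43083
  -P(2)·log₂(P(2)) = -(1/2)·log₂(1/2) = 0.50000
  -P(3)·log₂(P(3)) = -(1/3)·log₂(1/3) = 0.52832
H(P) = 0.43083 + 0.50000 + 0.52832 = 1.45915 bits

log₂(3) = 1.58496 bits

D_KL(P||U) = 1.58496 - 1.45915 = 0.12581 ≈ 0.1258 bits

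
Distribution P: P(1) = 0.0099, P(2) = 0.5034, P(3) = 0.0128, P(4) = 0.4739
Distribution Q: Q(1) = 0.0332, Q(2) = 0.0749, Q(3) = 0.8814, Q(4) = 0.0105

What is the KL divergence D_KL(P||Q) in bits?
3.8929 bits

D_KL(P||Q) = Σ P(x) log₂(P(x)/Q(x))

Computing term by term:
  P(1)·log₂(P(1)/Q(1)) = 0.0099·log₂(0.0099/0.0332) = -0.01728
  P(2)·log₂(P(2)/Q(2)) = 0.5034·log₂(0.5034/0.0749) = 1.38368
  P(3)·log₂(P(3)/Q(3)) = 0.0128·log₂(0.0128/0.8814) = -0.07815
  P(4)·log₂(P(4)/Q(4)) = 0.4739·log₂(0.4739/0.0105) = 2.60461

D_KL(P||Q) = -0.01728 + 1.38368 - 0.07815 + 2.60461 = 3.89286 ≈ 3.8929 bits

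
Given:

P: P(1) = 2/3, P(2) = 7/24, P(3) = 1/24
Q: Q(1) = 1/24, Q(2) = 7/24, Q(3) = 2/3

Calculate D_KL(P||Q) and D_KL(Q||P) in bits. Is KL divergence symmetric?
D_KL(P||Q) = 2.5000 bits, D_KL(Q||P) = 2.5000 bits. The two values coincide for this particular pair, but no — KL divergence is not symmetric in general.

D_KL(P||Q) = Σ P(x) log₂(P(x)/Q(x))

Computing term by term:
  P(1)·log₂(P(1)/Q(1)) = (2/3)·log₂((2/3)/(1/24)) = 2.66667
  P(2)·log₂(P(2)/Q(2)) = (7/24)·log₂((7/24)/(7/24)) = 0.00000
  P(3)·log₂(P(3)/Q(3)) = (1/24)·log₂((1/24)/(2/3)) = -0.16667

D_KL(P||Q) = 2.66667 + 0.00000 - 0.16667 = 2.50000 ≈ 2.5000 bits

D_KL(Q||P) = Σ Q(x) log₂(Q(x)/P(x))

Computing term by term:
  Q(1)·log₂(Q(1)/P(1)) = (1/24)·log₂((1/24)/(2/3)) = -0.16667
  Q(2)·log₂(Q(2)/P(2)) = (7/24)·log₂((7/24)/(7/24)) = 0.00000
  Q(3)·log₂(Q(3)/P(3)) = (2/3)·log₂((2/3)/(1/24)) = 2.66667

D_KL(Q||P) = -0.16667 + 0.00000 + 2.66667 = 2.50000 ≈ 2.5000 bits

These ARE equal here. Q is P with outcomes relabeled (Q(1) = P(3), Q(3) = P(1)) by a relabeling that is its own inverse, so the two sums contain exactly the same terms in a different order. This is a special case — KL divergence is not symmetric in general: D_KL(P||Q) ≠ D_KL(Q||P) for most P, Q.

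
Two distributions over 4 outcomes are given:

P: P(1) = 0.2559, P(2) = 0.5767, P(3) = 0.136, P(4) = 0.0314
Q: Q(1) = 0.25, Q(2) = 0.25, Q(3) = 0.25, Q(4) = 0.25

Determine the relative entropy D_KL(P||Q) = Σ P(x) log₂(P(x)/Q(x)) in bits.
0.4906 bits

D_KL(P||Q) = Σ P(x) log₂(P(x)/Q(x))

Computing term by term:
  P(1)·log₂(P(1)/Q(1)) = 0.2559·log₂(0.2559/0.25) = 0.00861
  P(2)·log₂(P(2)/Q(2)) = 0.5767·log₂(0.5767/0.25) = 0.69544
  P(3)·log₂(P(3)/Q(3)) = 0.136·log₂(0.136/0.25) = -0.11945
  P(4)·log₂(P(4)/Q(4)) = 0.0314·log₂(0.0314/0.25) = -0.09398

D_KL(P||Q) = 0.00861 + 0.69544 - 0.11945 - 0.09398 = 0.49062 ≈ 0.4906 bits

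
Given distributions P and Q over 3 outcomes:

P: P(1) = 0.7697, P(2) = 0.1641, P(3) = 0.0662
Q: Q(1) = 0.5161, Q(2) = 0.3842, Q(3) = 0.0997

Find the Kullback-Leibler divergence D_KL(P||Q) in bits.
0.2033 bits

D_KL(P||Q) = Σ P(x) log₂(P(x)/Q(x))

Computing term by term:
  P(1)·log₂(P(1)/Q(1)) = 0.7697·log₂(0.7697/0.5161) = 0.44384
  P(2)·log₂(P(2)/Q(2)) = 0.1641·log₂(0.1641/0.3842) = -0.20140
  P(3)·log₂(P(3)/Q(3)) = 0.0662·log₂(0.0662/0.0997) = -0.03911

D_KL(P||Q) = 0.44384 - 0.20140 - 0.03911 = 0.20333 ≈ 0.2033 bits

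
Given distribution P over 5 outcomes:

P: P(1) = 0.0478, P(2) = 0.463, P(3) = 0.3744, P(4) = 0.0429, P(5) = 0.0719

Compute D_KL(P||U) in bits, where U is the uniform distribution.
0.5993 bits

U(i) = 1/5 for all i

D_KL(P||U) = Σ P(x) log₂(P(x) / (1/5))
           = Σ P(x) log₂(P(x)) + log₂(5)
           = log₂(5) - H(P)

H(P) = -Σ P(x) log₂(P(x)):
  -P(1)·log₂(P(1)) = -(0.0478)·log₂(0.0478) = 0.20969
  -P(2)·log₂(P(2)) = -(0.463)·log₂(0.463) = 0.51435
  -P(3)·log₂(P(3)) = -(0.3744)·log₂(0.3744) = 0.53065
  -P(4)·log₂(P(4)) = -(0.0429)·log₂(0.0429) = 0.19489
  -P(5)·log₂(P(5)) = -(0.0719)·log₂(0.0719) = 0.27307
H(P) = 0.20969 + 0.51435 + 0.53065 + 0.19489 + 0.27307 = 1.72265 bits

log₂(5) = 2.32193 bits

D_KL(P||U) = 2.32193 - 1.72265 = 0.59928 ≈ 0.5993 bits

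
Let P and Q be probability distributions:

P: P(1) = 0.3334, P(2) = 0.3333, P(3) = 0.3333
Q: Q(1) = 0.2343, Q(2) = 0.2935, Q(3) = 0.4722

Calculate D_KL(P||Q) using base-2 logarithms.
0.0633 bits

D_KL(P||Q) = Σ P(x) log₂(P(x)/Q(x))

Computing term by term:
  P(1)·log₂(P(1)/Q(1)) = 0.3334·log₂(0.3334/0.2343) = 0.16967
  P(2)·log₂(P(2)/Q(2)) = 0.3333·log₂(0.3333/0.2935) = 0.06115
  P(3)·log₂(P(3)/Q(3)) = 0.3333·log₂(0.3333/0.4722) = -0.16751

D_KL(P||Q) = 0.16967 + 0.06115 - 0.16751 = 0.06331 ≈ 0.0633 bits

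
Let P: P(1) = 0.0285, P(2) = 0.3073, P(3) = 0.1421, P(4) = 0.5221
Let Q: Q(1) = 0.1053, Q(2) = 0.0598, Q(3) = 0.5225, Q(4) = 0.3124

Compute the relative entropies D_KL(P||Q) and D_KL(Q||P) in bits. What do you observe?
D_KL(P||Q) = 0.7918 bits, D_KL(Q||P) = 0.8074 bits. The two directions give different values (D_KL(Q||P) exceeds D_KL(P||Q) by 0.0156 bits): KL divergence is asymmetric.

D_KL(P||Q) = Σ P(x) log₂(P(x)/Q(x))

Computing term by term:
  P(1)·log₂(P(1)/Q(1)) = 0.0285·log₂(0.0285/0.1053) = -0.05374
  P(2)·log₂(P(2)/Q(2)) = 0.3073·log₂(0.3073/0.0598) = 0.72567
  P(3)·log₂(P(3)/Q(3)) = 0.1421·log₂(0.1421/0.5225) = -0.26694
  P(4)·log₂(P(4)/Q(4)) = 0.5221·log₂(0.5221/0.3124) = 0.38684

D_KL(P||Q) = -0.05374 + 0.72567 - 0.26694 + 0.38684 = 0.79183 ≈ 0.7918 bits

D_KL(Q||P) = Σ Q(x) log₂(Q(x)/P(x))

Computing term by term:
  Q(1)·log₂(Q(1)/P(1)) = 0.1053·log₂(0.1053/0.0285) = 0.19854
  Q(2)·log₂(Q(2)/P(2)) = 0.0598·log₂(0.0598/0.3073) = -0.14121
  Q(3)·log₂(Q(3)/P(3)) = 0.5225·log₂(0.5225/0.1421) = 0.98153
  Q(4)·log₂(Q(4)/P(4)) = 0.3124·log₂(0.3124/0.5221) = -0.23147

D_KL(Q||P) = 0.19854 - 0.14121 + 0.98153 - 0.23147 = 0.80739 ≈ 0.8074 bits

These are NOT equal (difference: 0.0156 bits). KL divergence is asymmetric: D_KL(P||Q) ≠ D_KL(Q||P) in general.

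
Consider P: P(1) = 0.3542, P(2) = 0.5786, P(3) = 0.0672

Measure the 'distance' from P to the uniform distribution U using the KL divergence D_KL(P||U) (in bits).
0.3361 bits

U(i) = 1/3 for all i

D_KL(P||U) = Σ P(x) log₂(P(x) / (1/3))
           = Σ P(x) log₂(P(x)) + log₂(3)
           = log₂(3) - H(P)

H(P) = -Σ P(x) log₂(P(x)):
  -P(1)·log₂(P(1)) = -(0.3542)·log₂(0.3542) = 0.53037
  -P(2)·log₂(P(2)) = -(0.5786)·log₂(0.5786) = 0.45672
  -P(3)·log₂(P(3)) = -(0.0672)·log₂(0.0672) = 0.26177
H(P) = 0.53037 + 0.45672 + 0.26177 = 1.24886 bits

log₂(3) = 1.58496 bits

D_KL(P||U) = 1.58496 - 1.24886 = 0.33610 ≈ 0.3361 bits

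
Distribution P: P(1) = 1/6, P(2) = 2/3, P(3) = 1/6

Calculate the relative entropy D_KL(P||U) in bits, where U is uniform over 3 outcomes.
0.3333 bits

U(i) = 1/3 for all i

D_KL(P||U) = Σ P(x) log₂(P(x) / (1/3))
           = Σ P(x) log₂(P(x)) + log₂(3)
           = log₂(3) - H(P)

H(P) = -Σ P(x) log₂(P(x)):
  -P(1)·log₂(P(1)) = -(1/6)·log₂(1/6) = 0.43083
  -P(2)·log₂(P(2)) = -(2/3)·log₂(2/3) = 0.38998
  -P(3)·log₂(P(3)) = -(1/6)·log₂(1/6) = 0.43083
H(P) = 0.43083 + 0.38998 + 0.43083 = 1.25164 bits

log₂(3) = 1.58496 bits

D_KL(P||U) = 1.58496 - 1.25164 = 0.33332 ≈ 0.3333 bits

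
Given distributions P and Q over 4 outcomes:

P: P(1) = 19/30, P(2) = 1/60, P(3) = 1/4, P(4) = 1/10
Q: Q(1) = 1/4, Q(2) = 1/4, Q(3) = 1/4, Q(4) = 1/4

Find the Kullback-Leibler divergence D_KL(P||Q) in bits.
0.6520 bits

D_KL(P||Q) = Σ P(x) log₂(P(x)/Q(x))

Computing term by term:
  P(1)·log₂(P(1)/Q(1)) = (19/30)·log₂((19/30)/(1/4)) = 0.84932
  P(2)·log₂(P(2)/Q(2)) = (1/60)·log₂((1/60)/(1/4)) = -0.06511
  P(3)·log₂(P(3)/Q(3)) = (1/4)·log₂((1/4)/(1/4)) = 0.00000
  P(4)·log₂(P(4)/Q(4)) = (1/10)·log₂((1/10)/(1/4)) = -0.13219

D_KL(P||Q) = 0.84932 - 0.06511 + 0.00000 - 0.13219 = 0.65202 ≈ 0.6520 bits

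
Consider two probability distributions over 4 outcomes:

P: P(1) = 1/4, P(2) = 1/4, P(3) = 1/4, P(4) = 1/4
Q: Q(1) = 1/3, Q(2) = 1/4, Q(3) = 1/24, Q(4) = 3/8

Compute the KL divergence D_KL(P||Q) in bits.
0.3962 bits

D_KL(P||Q) = Σ P(x) log₂(P(x)/Q(x))

Computing term by term:
  P(1)·log₂(P(1)/Q(1)) = (1/4)·log₂((1/4)/(1/3)) = -0.10376
  P(2)·log₂(P(2)/Q(2)) = (1/4)·log₂((1/4)/(1/4)) = 0.00000
  P(3)·log₂(P(3)/Q(3)) = (1/4)·log₂((1/4)/(1/24)) = 0.64624
  P(4)·log₂(P(4)/Q(4)) = (1/4)·log₂((1/4)/(3/8)) = -0.14624

D_KL(P||Q) = -0.10376 + 0.00000 + 0.64624 - 0.14624 = 0.39624 ≈ 0.3962 bits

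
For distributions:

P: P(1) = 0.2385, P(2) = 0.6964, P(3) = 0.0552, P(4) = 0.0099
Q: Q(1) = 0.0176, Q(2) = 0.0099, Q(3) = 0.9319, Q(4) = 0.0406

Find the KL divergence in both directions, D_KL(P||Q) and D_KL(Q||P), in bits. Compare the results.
D_KL(P||Q) = 4.9250 bits, D_KL(Q||P) = 3.7555 bits. D_KL(P||Q) is larger than D_KL(Q||P) by 1.1695 bits; the two directions differ.

D_KL(P||Q) = Σ P(x) log₂(P(x)/Q(x))

Computing term by term:
  P(1)·log₂(P(1)/Q(1)) = 0.2385·log₂(0.2385/0.0176) = 0.89684
  P(2)·log₂(P(2)/Q(2)) = 0.6964·log₂(0.6964/0.0099) = 4.27335
  P(3)·log₂(P(3)/Q(3)) = 0.0552·log₂(0.0552/0.9319) = -0.22507
  P(4)·log₂(P(4)/Q(4)) = 0.0099·log₂(0.0099/0.0406) = -0.02016

D_KL(P||Q) = 0.89684 + 4.27335 - 0.22507 - 0.02016 = 4.92496 ≈ 4.9250 bits

D_KL(Q||P) = Σ Q(x) log₂(Q(x)/P(x))

Computing term by term:
  Q(1)·log₂(Q(1)/P(1)) = 0.0176·log₂(0.0176/0.2385) = -0.06618
  Q(2)·log₂(Q(2)/P(2)) = 0.0099·log₂(0.0099/0.6964) = -0.06075
  Q(3)·log₂(Q(3)/P(3)) = 0.9319·log₂(0.9319/0.0552) = 3.79976
  Q(4)·log₂(Q(4)/P(4)) = 0.0406·log₂(0.0406/0.0099) = 0.08266

D_KL(Q||P) = -0.06618 - 0.06075 + 3.79976 + 0.08266 = 3.75549 ≈ 3.7555 bits

These are NOT equal (difference: 1.1695 bits). KL divergence is asymmetric: D_KL(P||Q) ≠ D_KL(Q||P) in general.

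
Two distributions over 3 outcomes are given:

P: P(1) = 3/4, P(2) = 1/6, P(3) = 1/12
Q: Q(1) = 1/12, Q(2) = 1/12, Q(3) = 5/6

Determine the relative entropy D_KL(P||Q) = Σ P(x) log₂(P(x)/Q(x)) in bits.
2.2673 bits

D_KL(P||Q) = Σ P(x) log₂(P(x)/Q(x))

Computing term by term:
  P(1)·log₂(P(1)/Q(1)) = (3/4)·log₂((3/4)/(1/12)) = 2.37744
  P(2)·log₂(P(2)/Q(2)) = (1/6)·log₂((1/6)/(1/12)) = 0.16667
  P(3)·log₂(P(3)/Q(3)) = (1/12)·log₂((1/12)/(5/6)) = -0.27683

D_KL(P||Q) = 2.37744 + 0.16667 - 0.27683 = 2.26728 ≈ 2.2673 bits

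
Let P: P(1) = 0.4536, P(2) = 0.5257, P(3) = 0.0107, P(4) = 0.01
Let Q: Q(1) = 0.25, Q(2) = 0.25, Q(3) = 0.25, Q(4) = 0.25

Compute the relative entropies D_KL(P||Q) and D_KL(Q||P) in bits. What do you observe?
D_KL(P||Q) = 0.8585 bits, D_KL(Q||P) = 1.8146 bits. The two directions give different values (D_KL(Q||P) exceeds D_KL(P||Q) by 0.9561 bits): KL divergence is asymmetric.

D_KL(P||Q) = Σ P(x) log₂(P(x)/Q(x))

Computing term by term:
  P(1)·log₂(P(1)/Q(1)) = 0.4536·log₂(0.4536/0.25) = 0.38987
  P(2)·log₂(P(2)/Q(2)) = 0.5257·log₂(0.5257/0.25) = 0.56371
  P(3)·log₂(P(3)/Q(3)) = 0.0107·log₂(0.0107/0.25) = -0.04864
  P(4)·log₂(P(4)/Q(4)) = 0.01·log₂(0.01/0.25) = -0.04644

D_KL(P||Q) = 0.38987 + 0.56371 - 0.04864 - 0.04644 = 0.85850 ≈ 0.8585 bits

D_KL(Q||P) = Σ Q(x) log₂(Q(x)/P(x))

Computing term by term:
  Q(1)·log₂(Q(1)/P(1)) = 0.25·log₂(0.25/0.4536) = -0.21487
  Q(2)·log₂(Q(2)/P(2)) = 0.25·log₂(0.25/0.5257) = -0.26808
  Q(3)·log₂(Q(3)/P(3)) = 0.25·log₂(0.25/0.0107) = 1.13656
  Q(4)·log₂(Q(4)/P(4)) = 0.25·log₂(0.25/0.01) = 1.16096

D_KL(Q||P) = -0.21487 - 0.26808 + 1.13656 + 1.16096 = 1.81457 ≈ 1.8146 bits

These are NOT equal (difference: 0.9561 bits). KL divergence is asymmetric: D_KL(P||Q) ≠ D_KL(Q||P) in general.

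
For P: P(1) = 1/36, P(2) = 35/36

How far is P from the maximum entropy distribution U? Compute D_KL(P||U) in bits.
0.8169 bits

U(i) = 1/2 for all i

D_KL(P||U) = Σ P(x) log₂(P(x) / (1/2))
           = Σ P(x) log₂(P(x)) + log₂(2)
           = log₂(2) - H(P)

H(P) = -Σ P(x) log₂(P(x)):
  -P(1)·log₂(P(1)) = -(1/36)·log₂(1/36) = 0.14361
  -P(2)·log₂(P(2)) = -(35/36)·log₂(35/36) = 0.03951
H(P) = 0.14361 + 0.03951 = 0.18312 bits

log₂(2) = 1.00000 bits

D_KL(P||U) = 1.00000 - 0.18312 = 0.81688 ≈ 0.8169 bits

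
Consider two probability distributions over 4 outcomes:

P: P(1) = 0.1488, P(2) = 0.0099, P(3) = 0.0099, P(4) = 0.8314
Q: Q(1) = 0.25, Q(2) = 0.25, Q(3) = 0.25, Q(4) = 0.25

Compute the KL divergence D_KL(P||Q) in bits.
1.2377 bits

D_KL(P||Q) = Σ P(x) log₂(P(x)/Q(x))

Computing term by term:
  P(1)·log₂(P(1)/Q(1)) = 0.1488·log₂(0.1488/0.25) = -0.11138
  P(2)·log₂(P(2)/Q(2)) = 0.0099·log₂(0.0099/0.25) = -0.04612
  P(3)·log₂(P(3)/Q(3)) = 0.0099·log₂(0.0099/0.25) = -0.04612
  P(4)·log₂(P(4)/Q(4)) = 0.8314·log₂(0.8314/0.25) = 1.44133

D_KL(P||Q) = -0.11138 - 0.04612 - 0.04612 + 1.44133 = 1.23771 ≈ 1.2377 bits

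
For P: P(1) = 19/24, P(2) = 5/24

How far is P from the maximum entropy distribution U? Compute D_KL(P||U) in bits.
0.2617 bits

U(i) = 1/2 for all i

D_KL(P||U) = Σ P(x) log₂(P(x) / (1/2))
           = Σ P(x) log₂(P(x)) + log₂(2)
           = log₂(2) - H(P)

H(P) = -Σ P(x) log₂(P(x)):
  -P(1)·log₂(P(1)) = -(19/24)·log₂(19/24) = 0.26682
  -P(2)·log₂(P(2)) = -(5/24)·log₂(5/24) = 0.47147
H(P) = 0.26682 + 0.47147 = 0.73829 bits

log₂(2) = 1.00000 bits

D_KL(P||U) = 1.00000 - 0.73829 = 0.26171 ≈ 0.2617 bits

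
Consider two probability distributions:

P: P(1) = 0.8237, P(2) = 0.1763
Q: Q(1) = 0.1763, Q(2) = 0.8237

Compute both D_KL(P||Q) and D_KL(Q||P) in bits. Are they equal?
D_KL(P||Q) = 1.4399 bits, D_KL(Q||P) = 1.4399 bits. Yes, in this case they are equal (although KL divergence is not symmetric in general).

D_KL(P||Q) = Σ P(x) log₂(P(x)/Q(x))

Computing term by term:
  P(1)·log₂(P(1)/Q(1)) = 0.8237·log₂(0.8237/0.1763) = 1.83198
  P(2)·log₂(P(2)/Q(2)) = 0.1763·log₂(0.1763/0.8237) = -0.39211

D_KL(P||Q) = 1.83198 - 0.39211 = 1.43987 ≈ 1.4399 bits

D_KL(Q||P) = Σ Q(x) log₂(Q(x)/P(x))

Computing term by term:
  Q(1)·log₂(Q(1)/P(1)) = 0.1763·log₂(0.1763/0.8237) = -0.39211
  Q(2)·log₂(Q(2)/P(2)) = 0.8237·log₂(0.8237/0.1763) = 1.83198

D_KL(Q||P) = -0.39211 + 1.83198 = 1.43987 ≈ 1.4399 bits

These ARE equal here. Q is P with outcomes relabeled (Q(1) = P(2), Q(2) = P(1)) by a relabeling that is its own inverse, so the two sums contain exactly the same terms in a different order. This is a special case — KL divergence is not symmetric in general: D_KL(P||Q) ≠ D_KL(Q||P) for most P, Q.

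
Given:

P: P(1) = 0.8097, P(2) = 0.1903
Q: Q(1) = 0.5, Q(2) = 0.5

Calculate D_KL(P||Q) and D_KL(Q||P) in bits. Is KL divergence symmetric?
D_KL(P||Q) = 0.2979 bits, D_KL(Q||P) = 0.3491 bits. No, KL divergence is not symmetric.

D_KL(P||Q) = Σ P(x) log₂(P(x)/Q(x))

Computing term by term:
  P(1)·log₂(P(1)/Q(1)) = 0.8097·log₂(0.8097/0.5) = 0.56311
  P(2)·log₂(P(2)/Q(2)) = 0.1903·log₂(0.1903/0.5) = -0.26521

D_KL(P||Q) = 0.56311 - 0.26521 = 0.29790 ≈ 0.2979 bits

D_KL(Q||P) = Σ Q(x) log₂(Q(x)/P(x))

Computing term by term:
  Q(1)·log₂(Q(1)/P(1)) = 0.5·log₂(0.5/0.8097) = -0.34773
  Q(2)·log₂(Q(2)/P(2)) = 0.5·log₂(0.5/0.1903) = 0.69683

D_KL(Q||P) = -0.34773 + 0.69683 = 0.34910 ≈ 0.3491 bits

These are NOT equal (difference: 0.0512 bits). KL divergence is asymmetric: D_KL(P||Q) ≠ D_KL(Q||P) in general.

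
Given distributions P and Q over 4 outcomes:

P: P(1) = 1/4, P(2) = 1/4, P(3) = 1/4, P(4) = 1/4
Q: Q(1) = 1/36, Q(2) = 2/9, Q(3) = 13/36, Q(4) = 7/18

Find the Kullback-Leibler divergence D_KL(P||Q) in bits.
0.5430 bits

D_KL(P||Q) = Σ P(x) log₂(P(x)/Q(x))

Computing term by term:
  P(1)·log₂(P(1)/Q(1)) = (1/4)·log₂((1/4)/(1/36)) = 0.79248
  P(2)·log₂(P(2)/Q(2)) = (1/4)·log₂((1/4)/(2/9)) = 0.04248
  P(3)·log₂(P(3)/Q(3)) = (1/4)·log₂((1/4)/(13/36)) = -0.13263
  P(4)·log₂(P(4)/Q(4)) = (1/4)·log₂((1/4)/(7/18)) = -0.15936

D_KL(P||Q) = 0.79248 + 0.04248 - 0.13263 - 0.15936 = 0.54297 ≈ 0.5430 bits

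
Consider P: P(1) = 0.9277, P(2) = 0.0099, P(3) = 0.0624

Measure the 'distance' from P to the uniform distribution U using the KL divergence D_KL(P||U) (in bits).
1.1689 bits

U(i) = 1/3 for all i

D_KL(P||U) = Σ P(x) log₂(P(x) / (1/3))
           = Σ P(x) log₂(P(x)) + log₂(3)
           = log₂(3) - H(P)

H(P) = -Σ P(x) log₂(P(x)):
  -P(1)·log₂(P(1)) = -(0.9277)·log₂(0.9277) = 0.10044
  -P(2)·log₂(P(2)) = -(0.0099)·log₂(0.0099) = 0.06592
  -P(3)·log₂(P(3)) = -(0.0624)·log₂(0.0624) = 0.24974
H(P) = 0.10044 + 0.06592 + 0.24974 = 0.41610 bits

log₂(3) = 1.58496 bits

D_KL(P||U) = 1.58496 - 0.41610 = 1.16886 ≈ 1.1689 bits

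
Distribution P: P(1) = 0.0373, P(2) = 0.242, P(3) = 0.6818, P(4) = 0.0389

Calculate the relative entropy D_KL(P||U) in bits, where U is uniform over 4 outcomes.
0.7687 bits

U(i) = 1/4 for all i

D_KL(P||U) = Σ P(x) log₂(P(x) / (1/4))
           = Σ P(x) log₂(P(x)) + log₂(4)
           = log₂(4) - H(P)

H(P) = -Σ P(x) log₂(P(x)):
  -P(1)·log₂(P(1)) = -(0.0373)·log₂(0.0373) = 0.17698
  -P(2)·log₂(P(2)) = -(0.242)·log₂(0.242) = 0.49535
  -P(3)·log₂(P(3)) = -(0.6818)·log₂(0.6818) = 0.37675
  -P(4)·log₂(P(4)) = -(0.0389)·log₂(0.0389) = 0.18221
H(P) = 0.17698 + 0.49535 + 0.37675 + 0.18221 = 1.23129 bits

log₂(4) = 2.00000 bits

D_KL(P||U) = 2.00000 - 1.23129 = 0.76871 ≈ 0.7687 bits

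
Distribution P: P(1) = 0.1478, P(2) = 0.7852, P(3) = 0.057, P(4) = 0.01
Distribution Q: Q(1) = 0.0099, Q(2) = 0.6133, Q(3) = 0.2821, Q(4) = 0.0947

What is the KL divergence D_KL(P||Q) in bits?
0.6924 bits

D_KL(P||Q) = Σ P(x) log₂(P(x)/Q(x))

Computing term by term:
  P(1)·log₂(P(1)/Q(1)) = 0.1478·log₂(0.1478/0.0099) = 0.57643
  P(2)·log₂(P(2)/Q(2)) = 0.7852·log₂(0.7852/0.6133) = 0.27990
  P(3)·log₂(P(3)/Q(3)) = 0.057·log₂(0.057/0.2821) = -0.13151
  P(4)·log₂(P(4)/Q(4)) = 0.01·log₂(0.01/0.0947) = -0.03243

D_KL(P||Q) = 0.57643 + 0.27990 - 0.13151 - 0.03243 = 0.69239 ≈ 0.6924 bits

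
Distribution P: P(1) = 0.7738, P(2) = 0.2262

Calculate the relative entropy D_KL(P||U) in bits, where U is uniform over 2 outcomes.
0.2287 bits

U(i) = 1/2 for all i

D_KL(P||U) = Σ P(x) log₂(P(x) / (1/2))
           = Σ P(x) log₂(P(x)) + log₂(2)
           = log₂(2) - H(P)

H(P) = -Σ P(x) log₂(P(x)):
  -P(1)·log₂(P(1)) = -(0.7738)·log₂(0.7738) = 0.28628
  -P(2)·log₂(P(2)) = -(0.2262)·log₂(0.2262) = 0.48505
H(P) = 0.28628 + 0.48505 = 0.77133 bits

log₂(2) = 1.00000 bits

D_KL(P||U) = 1.00000 - 0.77133 = 0.22867 ≈ 0.2287 bits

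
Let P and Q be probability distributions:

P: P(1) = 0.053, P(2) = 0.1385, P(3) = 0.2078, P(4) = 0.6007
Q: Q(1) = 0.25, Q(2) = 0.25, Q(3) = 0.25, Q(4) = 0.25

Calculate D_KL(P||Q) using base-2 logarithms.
0.4677 bits

D_KL(P||Q) = Σ P(x) log₂(P(x)/Q(x))

Computing term by term:
  P(1)·log₂(P(1)/Q(1)) = 0.053·log₂(0.053/0.25) = -0.11861
  P(2)·log₂(P(2)/Q(2)) = 0.1385·log₂(0.1385/0.25) = -0.11801
  P(3)·log₂(P(3)/Q(3)) = 0.2078·log₂(0.2078/0.25) = -0.05543
  P(4)·log₂(P(4)/Q(4)) = 0.6007·log₂(0.6007/0.25) = 0.75972

D_KL(P||Q) = -0.11861 - 0.11801 - 0.05543 + 0.75972 = 0.46767 ≈ 0.4677 bits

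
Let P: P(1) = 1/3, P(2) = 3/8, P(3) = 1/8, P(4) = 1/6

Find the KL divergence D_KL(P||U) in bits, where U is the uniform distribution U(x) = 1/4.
0.1352 bits

U(i) = 1/4 for all i

D_KL(P||U) = Σ P(x) log₂(P(x) / (1/4))
           = Σ P(x) log₂(P(x)) + log₂(4)
           = log₂(4) - H(P)

H(P) = -Σ P(x) log₂(P(x)):
  -P(1)·log₂(P(1)) = -(1/3)·log₂(1/3) = 0.52832
  -P(2)·log₂(P(2)) = -(3/8)·log₂(3/8) = 0.53064
  -P(3)·log₂(P(3)) = -(1/8)·log₂(1/8) = 0.37500
  -P(4)·log₂(P(4)) = -(1/6)·log₂(1/6) = 0.43083
H(P) = 0.52832 + 0.53064 + 0.37500 + 0.43083 = 1.86479 bits

log₂(4) = 2.00000 bits

D_KL(P||U) = 2.00000 - 1.86479 = 0.13521 ≈ 0.1352 bits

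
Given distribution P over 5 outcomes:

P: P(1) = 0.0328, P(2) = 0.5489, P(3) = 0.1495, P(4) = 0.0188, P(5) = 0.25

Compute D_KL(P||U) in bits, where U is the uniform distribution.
0.6675 bits

U(i) = 1/5 for all i

D_KL(P||U) = Σ P(x) log₂(P(x) / (1/5))
           = Σ P(x) log₂(P(x)) + log₂(5)
           = log₂(5) - H(P)

H(P) = -Σ P(x) log₂(P(x)):
  -P(1)·log₂(P(1)) = -(0.0328)·log₂(0.0328) = 0.16171
  -P(2)·log₂(P(2)) = -(0.5489)·log₂(0.5489) = 0.47501
  -P(3)·log₂(P(3)) = -(0.1495)·log₂(0.1495) = 0.40990
  -P(4)·log₂(P(4)) = -(0.0188)·log₂(0.0188) = 0.10778
  -P(5)·log₂(P(5)) = -(0.25)·log₂(0.25) = 0.50000
H(P) = 0.16171 + 0.47501 + 0.40990 + 0.10778 + 0.50000 = 1.65440 bits

log₂(5) = 2.32193 bits

D_KL(P||U) = 2.32193 - 1.65440 = 0.66753 ≈ 0.6675 bits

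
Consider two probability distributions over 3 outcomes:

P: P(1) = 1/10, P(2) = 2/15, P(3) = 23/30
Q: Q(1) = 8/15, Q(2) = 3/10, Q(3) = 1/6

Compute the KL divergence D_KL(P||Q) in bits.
1.2904 bits

D_KL(P||Q) = Σ P(x) log₂(P(x)/Q(x))

Computing term by term:
  P(1)·log₂(P(1)/Q(1)) = (1/10)·log₂((1/10)/(8/15)) = -0.24150
  P(2)·log₂(P(2)/Q(2)) = (2/15)·log₂((2/15)/(3/10)) = -0.15599
  P(3)·log₂(P(3)/Q(3)) = (23/30)·log₂((23/30)/(1/6)) = 1.68792

D_KL(P||Q) = -0.24150 - 0.15599 + 1.68792 = 1.29043 ≈ 1.2904 bits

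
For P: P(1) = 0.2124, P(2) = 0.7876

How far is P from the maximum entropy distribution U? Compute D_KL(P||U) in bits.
0.2540 bits

U(i) = 1/2 for all i

D_KL(P||U) = Σ P(x) log₂(P(x) / (1/2))
           = Σ P(x) log₂(P(x)) + log₂(2)
           = log₂(2) - H(P)

H(P) = -Σ P(x) log₂(P(x)):
  -P(1)·log₂(P(1)) = -(0.2124)·log₂(0.2124) = 0.47474
  -P(2)·log₂(P(2)) = -(0.7876)·log₂(0.7876) = 0.27130
H(P) = 0.47474 + 0.27130 = 0.74604 bits

log₂(2) = 1.00000 bits

D_KL(P||U) = 1.00000 - 0.74604 = 0.25396 ≈ 0.2540 bits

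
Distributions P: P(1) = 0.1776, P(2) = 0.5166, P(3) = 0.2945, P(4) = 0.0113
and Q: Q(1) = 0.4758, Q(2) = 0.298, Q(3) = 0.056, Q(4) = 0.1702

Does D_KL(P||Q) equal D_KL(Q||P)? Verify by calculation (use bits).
D_KL(P||Q) = 0.8186 bits, D_KL(Q||P) = 0.9718 bits. No — D_KL(P||Q) ≠ D_KL(Q||P) for this pair.

D_KL(P||Q) = Σ P(x) log₂(P(x)/Q(x))

Computing term by term:
  P(1)·log₂(P(1)/Q(1)) = 0.1776·log₂(0.1776/0.4758) = -0.25250
  P(2)·log₂(P(2)/Q(2)) = 0.5166·log₂(0.5166/0.298) = 0.41004
  P(3)·log₂(P(3)/Q(3)) = 0.2945·log₂(0.2945/0.056) = 0.70526
  P(4)·log₂(P(4)/Q(4)) = 0.0113·log₂(0.0113/0.1702) = -0.04422

D_KL(P||Q) = -0.25250 + 0.41004 + 0.70526 - 0.04422 = 0.81858 ≈ 0.8186 bits

D_KL(Q||P) = Σ Q(x) log₂(Q(x)/P(x))

Computing term by term:
  Q(1)·log₂(Q(1)/P(1)) = 0.4758·log₂(0.4758/0.1776) = 0.67646
  Q(2)·log₂(Q(2)/P(2)) = 0.298·log₂(0.298/0.5166) = -0.23653
  Q(3)·log₂(Q(3)/P(3)) = 0.056·log₂(0.056/0.2945) = -0.13411
  Q(4)·log₂(Q(4)/P(4)) = 0.1702·log₂(0.1702/0.0113) = 0.66596

D_KL(Q||P) = 0.67646 - 0.23653 - 0.13411 + 0.66596 = 0.97178 ≈ 0.9718 bits

These are NOT equal (difference: 0.1532 bits). KL divergence is asymmetric: D_KL(P||Q) ≠ D_KL(Q||P) in general.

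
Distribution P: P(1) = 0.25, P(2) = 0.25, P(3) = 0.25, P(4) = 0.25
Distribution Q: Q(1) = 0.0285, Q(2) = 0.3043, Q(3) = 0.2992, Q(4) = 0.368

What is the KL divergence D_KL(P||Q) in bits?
0.5081 bits

D_KL(P||Q) = Σ P(x) log₂(P(x)/Q(x))

Computing term by term:
  P(1)·log₂(P(1)/Q(1)) = 0.25·log₂(0.25/0.0285) = 0.78322
  P(2)·log₂(P(2)/Q(2)) = 0.25·log₂(0.25/0.3043) = -0.07089
  P(3)·log₂(P(3)/Q(3)) = 0.25·log₂(0.25/0.2992) = -0.06480
  P(4)·log₂(P(4)/Q(4)) = 0.25·log₂(0.25/0.368) = -0.13944

D_KL(P||Q) = 0.78322 - 0.07089 - 0.06480 - 0.13944 = 0.50809 ≈ 0.5081 bits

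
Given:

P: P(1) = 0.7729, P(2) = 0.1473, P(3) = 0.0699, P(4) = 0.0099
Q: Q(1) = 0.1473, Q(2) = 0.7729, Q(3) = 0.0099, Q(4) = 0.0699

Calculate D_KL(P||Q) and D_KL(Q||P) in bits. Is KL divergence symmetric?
D_KL(P||Q) = 1.6653 bits, D_KL(Q||P) = 1.6653 bits. The two values coincide for this particular pair, but no — KL divergence is not symmetric in general.

D_KL(P||Q) = Σ P(x) log₂(P(x)/Q(x))

Computing term by term:
  P(1)·log₂(P(1)/Q(1)) = 0.7729·log₂(0.7729/0.1473) = 1.84841
  P(2)·log₂(P(2)/Q(2)) = 0.1473·log₂(0.1473/0.7729) = -0.35227
  P(3)·log₂(P(3)/Q(3)) = 0.0699·log₂(0.0699/0.0099) = 0.19710
  P(4)·log₂(P(4)/Q(4)) = 0.0099·log₂(0.0099/0.0699) = -0.02792

D_KL(P||Q) = 1.84841 - 0.35227 + 0.19710 - 0.02792 = 1.66532 ≈ 1.6653 bits

D_KL(Q||P) = Σ Q(x) log₂(Q(x)/P(x))

Computing term by term:
  Q(1)·log₂(Q(1)/P(1)) = 0.1473·log₂(0.1473/0.7729) = -0.35227
  Q(2)·log₂(Q(2)/P(2)) = 0.7729·log₂(0.7729/0.1473) = 1.84841
  Q(3)·log₂(Q(3)/P(3)) = 0.0099·log₂(0.0099/0.0699) = -0.02792
  Q(4)·log₂(Q(4)/P(4)) = 0.0699·log₂(0.0699/0.0099) = 0.19710

D_KL(Q||P) = -0.35227 + 1.84841 - 0.02792 + 0.19710 = 1.66532 ≈ 1.6653 bits

These ARE equal here. Q is P with outcomes relabeled (Q(1) = P(2), Q(2) = P(1), Q(3) = P(4), Q(4) = P(3)) by a relabeling that is its own inverse, so the two sums contain exactly the same terms in a different order. This is a special case — KL divergence is not symmetric in general: D_KL(P||Q) ≠ D_KL(Q||P) for most P, Q.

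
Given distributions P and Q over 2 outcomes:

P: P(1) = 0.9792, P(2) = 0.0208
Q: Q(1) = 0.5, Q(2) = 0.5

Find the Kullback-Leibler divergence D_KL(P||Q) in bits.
0.8541 bits

D_KL(P||Q) = Σ P(x) log₂(P(x)/Q(x))

Computing term by term:
  P(1)·log₂(P(1)/Q(1)) = 0.9792·log₂(0.9792/0.5) = 0.94951
  P(2)·log₂(P(2)/Q(2)) = 0.0208·log₂(0.0208/0.5) = -0.09542

D_KL(P||Q) = 0.94951 - 0.09542 = 0.85409 ≈ 0.8541 bits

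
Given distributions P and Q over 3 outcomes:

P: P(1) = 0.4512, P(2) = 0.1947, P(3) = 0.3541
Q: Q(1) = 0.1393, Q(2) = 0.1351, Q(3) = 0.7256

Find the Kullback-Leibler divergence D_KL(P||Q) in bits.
0.5012 bits

D_KL(P||Q) = Σ P(x) log₂(P(x)/Q(x))

Computing term by term:
  P(1)·log₂(P(1)/Q(1)) = 0.4512·log₂(0.4512/0.1393) = 0.76504
  P(2)·log₂(P(2)/Q(2)) = 0.1947·log₂(0.1947/0.1351) = 0.10265
  P(3)·log₂(P(3)/Q(3)) = 0.3541·log₂(0.3541/0.7256) = -0.36650

D_KL(P||Q) = 0.76504 + 0.10265 - 0.36650 = 0.50119 ≈ 0.5012 bits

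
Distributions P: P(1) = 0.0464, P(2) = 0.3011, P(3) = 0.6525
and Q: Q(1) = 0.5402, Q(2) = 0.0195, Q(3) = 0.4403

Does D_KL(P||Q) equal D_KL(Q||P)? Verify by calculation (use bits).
D_KL(P||Q) = 1.3949 bits, D_KL(Q||P) = 1.5861 bits. No — D_KL(P||Q) ≠ D_KL(Q||P) for this pair.

D_KL(P||Q) = Σ P(x) log₂(P(x)/Q(x))

Computing term by term:
  P(1)·log₂(P(1)/Q(1)) = 0.0464·log₂(0.0464/0.5402) = -0.16432
  P(2)·log₂(P(2)/Q(2)) = 0.3011·log₂(0.3011/0.0195) = 1.18895
  P(3)·log₂(P(3)/Q(3)) = 0.6525·log₂(0.6525/0.4403) = 0.37029

D_KL(P||Q) = -0.16432 + 1.18895 + 0.37029 = 1.39492 ≈ 1.3949 bits

D_KL(Q||P) = Σ Q(x) log₂(Q(x)/P(x))

Computing term by term:
  Q(1)·log₂(Q(1)/P(1)) = 0.5402·log₂(0.5402/0.0464) = 1.91301
  Q(2)·log₂(Q(2)/P(2)) = 0.0195·log₂(0.0195/0.3011) = -0.07700
  Q(3)·log₂(Q(3)/P(3)) = 0.4403·log₂(0.4403/0.6525) = -0.24987

D_KL(Q||P) = 1.91301 - 0.07700 - 0.24987 = 1.58614 ≈ 1.5861 bits

These are NOT equal (difference: 0.1912 bits). KL divergence is asymmetric: D_KL(P||Q) ≠ D_KL(Q||P) in general.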